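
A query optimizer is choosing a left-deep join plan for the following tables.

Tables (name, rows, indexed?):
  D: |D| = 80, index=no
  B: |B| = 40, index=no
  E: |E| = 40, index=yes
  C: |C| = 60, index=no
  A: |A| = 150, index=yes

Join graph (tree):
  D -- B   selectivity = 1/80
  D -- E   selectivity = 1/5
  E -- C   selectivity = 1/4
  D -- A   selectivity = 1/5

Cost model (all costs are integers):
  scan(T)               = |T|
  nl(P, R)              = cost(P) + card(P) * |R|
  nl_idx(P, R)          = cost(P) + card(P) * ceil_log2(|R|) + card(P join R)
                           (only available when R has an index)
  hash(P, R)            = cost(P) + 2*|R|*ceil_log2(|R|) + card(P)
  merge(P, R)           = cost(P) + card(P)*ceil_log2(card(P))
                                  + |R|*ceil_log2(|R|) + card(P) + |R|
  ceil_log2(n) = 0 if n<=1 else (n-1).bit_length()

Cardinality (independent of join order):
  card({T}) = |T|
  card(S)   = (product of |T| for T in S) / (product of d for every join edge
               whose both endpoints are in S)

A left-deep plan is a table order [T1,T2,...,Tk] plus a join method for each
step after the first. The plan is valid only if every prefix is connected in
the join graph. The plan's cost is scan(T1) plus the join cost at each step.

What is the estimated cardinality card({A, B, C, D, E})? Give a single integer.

Tables in S: A(150), B(40), C(60), D(80), E(40)
Edges inside S: D-B(d=80), D-E(d=5), E-C(d=4), D-A(d=5)
numerator = 150 * 40 * 60 * 80 * 40 = 1152000000
denominator = 80 * 5 * 4 * 5 = 8000
card(S) = 1152000000 / 8000 = 144000

144000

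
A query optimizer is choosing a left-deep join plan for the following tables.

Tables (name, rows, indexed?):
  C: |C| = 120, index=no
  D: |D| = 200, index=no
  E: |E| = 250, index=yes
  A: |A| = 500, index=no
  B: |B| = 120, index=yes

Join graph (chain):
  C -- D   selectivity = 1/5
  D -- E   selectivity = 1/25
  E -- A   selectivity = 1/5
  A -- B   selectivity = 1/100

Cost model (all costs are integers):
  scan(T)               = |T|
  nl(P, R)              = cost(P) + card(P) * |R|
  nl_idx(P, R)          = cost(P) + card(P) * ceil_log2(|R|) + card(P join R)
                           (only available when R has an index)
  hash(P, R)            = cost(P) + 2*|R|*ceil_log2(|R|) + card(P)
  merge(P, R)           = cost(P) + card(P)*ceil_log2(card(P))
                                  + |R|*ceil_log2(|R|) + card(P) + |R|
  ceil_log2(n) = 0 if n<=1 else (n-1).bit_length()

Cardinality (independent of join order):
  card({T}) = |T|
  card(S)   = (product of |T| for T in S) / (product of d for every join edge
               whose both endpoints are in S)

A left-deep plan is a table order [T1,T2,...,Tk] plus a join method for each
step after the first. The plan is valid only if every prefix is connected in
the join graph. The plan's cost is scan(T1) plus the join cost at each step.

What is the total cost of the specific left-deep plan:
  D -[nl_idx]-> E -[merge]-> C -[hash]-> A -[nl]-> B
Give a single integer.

576085760

step 1: scan D: cost=200, card=200
step 2: join E via nl_idx
    card(P join E) = 200*250/(25) = 2000
    cost = 200 + 200*8 + 2000 = 3800
step 3: join C via merge
    card(P join C) = 2000*120/(5) = 48000
    cost = 3800 + 2000*11 + 120*7 + 2000 + 120 = 28760
step 4: join A via hash
    card(P join A) = 48000*500/(5) = 4800000
    cost = 28760 + 2*500*9 + 48000 = 85760
step 5: join B via nl
    card(P join B) = 4800000*120/(100) = 5760000
    cost = 85760 + 4800000*120 = 576085760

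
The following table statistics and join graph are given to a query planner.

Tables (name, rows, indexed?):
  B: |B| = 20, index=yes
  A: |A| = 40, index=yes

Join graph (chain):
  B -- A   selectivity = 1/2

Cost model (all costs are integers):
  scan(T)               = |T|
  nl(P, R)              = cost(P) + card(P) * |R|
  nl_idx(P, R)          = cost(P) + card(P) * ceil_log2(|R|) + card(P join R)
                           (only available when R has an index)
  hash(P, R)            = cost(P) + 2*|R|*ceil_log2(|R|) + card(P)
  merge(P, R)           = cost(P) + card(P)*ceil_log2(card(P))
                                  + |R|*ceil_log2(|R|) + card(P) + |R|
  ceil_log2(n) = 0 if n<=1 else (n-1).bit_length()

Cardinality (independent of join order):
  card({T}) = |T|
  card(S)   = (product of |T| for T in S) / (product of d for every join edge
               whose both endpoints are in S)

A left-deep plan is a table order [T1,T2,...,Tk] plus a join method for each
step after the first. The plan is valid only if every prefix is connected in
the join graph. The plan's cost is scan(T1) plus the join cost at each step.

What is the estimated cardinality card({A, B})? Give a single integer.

400

Tables in S: A(40), B(20)
Edges inside S: B-A(d=2)
numerator = 40 * 20 = 800
denominator = 2 = 2
card(S) = 800 / 2 = 400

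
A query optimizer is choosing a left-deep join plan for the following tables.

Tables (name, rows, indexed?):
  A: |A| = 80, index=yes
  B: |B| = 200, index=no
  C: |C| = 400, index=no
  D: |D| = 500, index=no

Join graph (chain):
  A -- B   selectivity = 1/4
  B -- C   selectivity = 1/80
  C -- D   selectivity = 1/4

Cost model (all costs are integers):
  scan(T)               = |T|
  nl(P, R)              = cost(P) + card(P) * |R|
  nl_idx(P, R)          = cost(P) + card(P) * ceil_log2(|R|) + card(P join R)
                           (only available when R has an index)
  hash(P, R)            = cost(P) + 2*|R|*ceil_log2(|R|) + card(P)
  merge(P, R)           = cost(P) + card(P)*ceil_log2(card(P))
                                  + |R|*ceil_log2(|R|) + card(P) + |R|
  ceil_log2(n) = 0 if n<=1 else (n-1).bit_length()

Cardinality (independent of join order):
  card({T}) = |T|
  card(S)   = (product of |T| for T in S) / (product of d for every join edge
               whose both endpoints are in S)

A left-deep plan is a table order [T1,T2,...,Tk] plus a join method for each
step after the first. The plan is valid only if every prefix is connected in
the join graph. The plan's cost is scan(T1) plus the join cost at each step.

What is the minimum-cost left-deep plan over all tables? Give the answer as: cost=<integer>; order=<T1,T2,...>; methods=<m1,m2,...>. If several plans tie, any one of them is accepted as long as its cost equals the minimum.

cost=35120; order=C,B,A,D; methods=hash,hash,hash

Selinger DP (subsets sized 1..n):
  {A}: scan cost=80, card=80
  {B}: scan cost=200, card=200
  {C}: scan cost=400, card=400
  {D}: scan cost=500, card=500
  {AB}: card=4000; try (A,hash)→1520, (B,merge)→2520, (A,merge)→2640, (B,hash)→3360, (A,nl_idx)→5600, (B,nl)→16080 …(+1); best=1520 via (A,hash)
  {BC}: card=1000; try (B,hash)→4000, (C,merge)→6000, (B,merge)→6200, (C,hash)→7600, (C,nl)→80200, (B,nl)→80400; best=4000 via (B,hash)
  {CD}: card=50000; try (C,hash)→8200, (D,merge)→9400, (C,merge)→9500, (D,hash)→9800, (D,nl)→200400, (C,nl)→200500; best=8200 via (C,hash)
  {ABC}: card=20000; try (A,hash)→6120, (C,hash)→12720, (A,merge)→15640, (A,nl_idx)→31000, (C,merge)→57520, (A,nl)→84000 …(+1); best=6120 via (A,hash)
  {BCD}: card=125000; try (D,hash)→14000, (D,merge)→20000, (B,hash)→61400, (D,nl)→504000, (B,merge)→860000, (B,nl)→10008200; best=14000 via (D,hash)
  {ABCD}: card=2500000; try (D,hash)→35120, (A,hash)→140120, (D,merge)→331120, (A,merge)→2264640, (A,nl_idx)→3389000, (D,nl)→10006120 …(+1); best=35120 via (D,hash)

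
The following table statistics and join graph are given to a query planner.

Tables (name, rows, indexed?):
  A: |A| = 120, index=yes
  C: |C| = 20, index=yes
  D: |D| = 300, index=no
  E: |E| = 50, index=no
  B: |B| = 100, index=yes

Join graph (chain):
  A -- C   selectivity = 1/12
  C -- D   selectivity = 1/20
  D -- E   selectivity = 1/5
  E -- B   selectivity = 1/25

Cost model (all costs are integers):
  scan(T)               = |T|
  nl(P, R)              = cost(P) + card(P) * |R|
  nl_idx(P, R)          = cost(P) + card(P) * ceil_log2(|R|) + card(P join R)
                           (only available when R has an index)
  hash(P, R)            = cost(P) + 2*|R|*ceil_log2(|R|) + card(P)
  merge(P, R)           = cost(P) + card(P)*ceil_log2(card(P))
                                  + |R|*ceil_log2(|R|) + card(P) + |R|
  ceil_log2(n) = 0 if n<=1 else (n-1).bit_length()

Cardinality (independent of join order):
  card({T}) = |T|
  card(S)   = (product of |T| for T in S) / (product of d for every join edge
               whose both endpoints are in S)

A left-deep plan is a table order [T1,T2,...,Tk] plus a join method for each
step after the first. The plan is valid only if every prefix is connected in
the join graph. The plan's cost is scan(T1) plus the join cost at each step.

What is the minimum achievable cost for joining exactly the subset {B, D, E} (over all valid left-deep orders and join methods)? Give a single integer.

Selinger DP over subsets of {B,D,E}:
  {D}: scan cost=300, card=300
  {E}: scan cost=50, card=50
  {B}: scan cost=100, card=100
  {DE}: card=3000; try (E,hash)→1200, (D,merge)→3400, (E,merge)→3650, (D,hash)→5500, (D,nl)→15050, (E,nl)→15300; best=1200 via (E,hash)
  {BE}: card=200; try (B,nl_idx)→600, (E,hash)→800, (B,merge)→1200, (E,merge)→1250, (B,hash)→1500, (B,nl)→5050 …(+1); best=600 via (B,nl_idx)
  {BDE}: card=12000; try (D,merge)→5400, (B,hash)→5600, (D,hash)→6200, (B,nl_idx)→34200, (B,merge)→41000, (D,nl)→60600 …(+1); best=5400 via (D,merge)

5400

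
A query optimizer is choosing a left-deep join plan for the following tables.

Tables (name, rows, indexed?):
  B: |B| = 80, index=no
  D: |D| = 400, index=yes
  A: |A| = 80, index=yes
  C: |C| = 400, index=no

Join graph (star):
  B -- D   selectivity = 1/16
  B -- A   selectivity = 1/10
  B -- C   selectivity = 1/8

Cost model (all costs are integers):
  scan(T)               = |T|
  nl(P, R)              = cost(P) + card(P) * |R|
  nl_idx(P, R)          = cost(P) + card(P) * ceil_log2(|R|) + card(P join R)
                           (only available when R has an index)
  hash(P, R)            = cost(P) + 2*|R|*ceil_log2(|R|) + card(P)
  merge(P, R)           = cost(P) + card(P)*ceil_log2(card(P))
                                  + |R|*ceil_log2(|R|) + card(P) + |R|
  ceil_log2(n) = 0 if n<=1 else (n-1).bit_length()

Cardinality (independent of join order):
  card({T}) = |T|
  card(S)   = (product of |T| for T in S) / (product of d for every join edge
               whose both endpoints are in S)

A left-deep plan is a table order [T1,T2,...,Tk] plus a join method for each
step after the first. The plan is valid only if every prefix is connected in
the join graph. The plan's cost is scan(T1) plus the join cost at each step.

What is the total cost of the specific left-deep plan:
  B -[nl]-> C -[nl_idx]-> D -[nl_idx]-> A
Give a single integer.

step 1: scan B: cost=80, card=80
step 2: join C via nl
    card(P join C) = 80*400/(8) = 4000
    cost = 80 + 80*400 = 32080
step 3: join D via nl_idx
    card(P join D) = 4000*400/(16) = 100000
    cost = 32080 + 4000*9 + 100000 = 168080
step 4: join A via nl_idx
    card(P join A) = 100000*80/(10) = 800000
    cost = 168080 + 100000*7 + 800000 = 1668080

1668080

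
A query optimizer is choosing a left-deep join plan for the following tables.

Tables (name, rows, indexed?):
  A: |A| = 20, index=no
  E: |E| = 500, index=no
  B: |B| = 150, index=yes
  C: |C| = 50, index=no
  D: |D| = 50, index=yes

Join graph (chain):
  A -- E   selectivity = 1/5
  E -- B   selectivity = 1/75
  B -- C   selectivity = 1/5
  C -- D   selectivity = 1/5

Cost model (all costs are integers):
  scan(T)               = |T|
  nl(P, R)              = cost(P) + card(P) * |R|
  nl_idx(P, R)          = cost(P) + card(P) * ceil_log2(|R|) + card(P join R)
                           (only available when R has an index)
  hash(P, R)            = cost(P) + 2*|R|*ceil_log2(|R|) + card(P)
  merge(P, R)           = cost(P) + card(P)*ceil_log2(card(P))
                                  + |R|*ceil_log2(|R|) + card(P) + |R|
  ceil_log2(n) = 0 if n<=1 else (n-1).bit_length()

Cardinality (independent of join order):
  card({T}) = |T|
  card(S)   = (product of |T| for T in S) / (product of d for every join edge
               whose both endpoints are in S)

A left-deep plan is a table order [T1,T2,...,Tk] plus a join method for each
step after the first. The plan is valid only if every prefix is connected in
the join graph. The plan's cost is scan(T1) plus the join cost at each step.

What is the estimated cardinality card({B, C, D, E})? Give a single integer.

Tables in S: B(150), C(50), D(50), E(500)
Edges inside S: E-B(d=75), B-C(d=5), C-D(d=5)
numerator = 150 * 50 * 50 * 500 = 187500000
denominator = 75 * 5 * 5 = 1875
card(S) = 187500000 / 1875 = 100000

100000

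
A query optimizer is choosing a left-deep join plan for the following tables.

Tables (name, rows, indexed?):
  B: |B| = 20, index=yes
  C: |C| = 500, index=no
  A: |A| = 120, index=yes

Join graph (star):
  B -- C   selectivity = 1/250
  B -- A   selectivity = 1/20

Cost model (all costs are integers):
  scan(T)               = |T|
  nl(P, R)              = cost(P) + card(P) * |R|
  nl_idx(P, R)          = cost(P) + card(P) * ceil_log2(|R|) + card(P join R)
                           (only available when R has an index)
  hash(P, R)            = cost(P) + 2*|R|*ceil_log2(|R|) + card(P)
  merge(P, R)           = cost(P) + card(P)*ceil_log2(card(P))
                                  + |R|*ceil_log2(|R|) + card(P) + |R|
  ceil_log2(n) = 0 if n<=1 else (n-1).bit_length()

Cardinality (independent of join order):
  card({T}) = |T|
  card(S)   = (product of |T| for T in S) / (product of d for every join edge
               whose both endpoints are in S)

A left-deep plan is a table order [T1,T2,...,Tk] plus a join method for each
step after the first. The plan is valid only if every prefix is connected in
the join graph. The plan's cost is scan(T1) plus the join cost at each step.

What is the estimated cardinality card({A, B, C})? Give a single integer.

240

Tables in S: A(120), B(20), C(500)
Edges inside S: B-C(d=250), B-A(d=20)
numerator = 120 * 20 * 500 = 1200000
denominator = 250 * 20 = 5000
card(S) = 1200000 / 5000 = 240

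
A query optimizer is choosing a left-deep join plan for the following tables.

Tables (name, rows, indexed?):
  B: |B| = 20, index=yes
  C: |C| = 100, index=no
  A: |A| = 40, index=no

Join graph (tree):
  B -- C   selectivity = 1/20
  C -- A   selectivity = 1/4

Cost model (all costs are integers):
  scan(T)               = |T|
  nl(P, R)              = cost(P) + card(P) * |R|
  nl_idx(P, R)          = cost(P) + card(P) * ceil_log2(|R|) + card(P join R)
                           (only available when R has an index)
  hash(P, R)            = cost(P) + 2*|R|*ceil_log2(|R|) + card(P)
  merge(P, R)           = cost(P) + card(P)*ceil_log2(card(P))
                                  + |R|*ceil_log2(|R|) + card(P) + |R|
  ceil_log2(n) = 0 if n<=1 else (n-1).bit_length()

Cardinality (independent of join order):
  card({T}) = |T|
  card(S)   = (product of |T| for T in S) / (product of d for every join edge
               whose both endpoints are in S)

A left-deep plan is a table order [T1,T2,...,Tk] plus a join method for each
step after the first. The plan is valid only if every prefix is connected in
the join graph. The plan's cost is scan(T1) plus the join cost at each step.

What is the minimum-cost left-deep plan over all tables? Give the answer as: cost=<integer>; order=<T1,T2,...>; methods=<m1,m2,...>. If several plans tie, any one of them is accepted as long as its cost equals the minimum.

cost=980; order=C,B,A; methods=hash,hash

Selinger DP (subsets sized 1..n):
  {B}: scan cost=20, card=20
  {C}: scan cost=100, card=100
  {A}: scan cost=40, card=40
  {BC}: card=100; try (B,hash)→400, (B,nl_idx)→700, (C,merge)→940, (B,merge)→1020, (C,hash)→1440, (C,nl)→2020 …(+1); best=400 via (B,hash)
  {AC}: card=1000; try (A,hash)→680, (C,merge)→1120, (A,merge)→1180, (C,hash)→1480, (C,nl)→4040, (A,nl)→4100; best=680 via (A,hash)
  {ABC}: card=1000; try (A,hash)→980, (A,merge)→1480, (B,hash)→1880, (A,nl)→4400, (B,nl_idx)→6680, (B,merge)→11800 …(+1); best=980 via (A,hash)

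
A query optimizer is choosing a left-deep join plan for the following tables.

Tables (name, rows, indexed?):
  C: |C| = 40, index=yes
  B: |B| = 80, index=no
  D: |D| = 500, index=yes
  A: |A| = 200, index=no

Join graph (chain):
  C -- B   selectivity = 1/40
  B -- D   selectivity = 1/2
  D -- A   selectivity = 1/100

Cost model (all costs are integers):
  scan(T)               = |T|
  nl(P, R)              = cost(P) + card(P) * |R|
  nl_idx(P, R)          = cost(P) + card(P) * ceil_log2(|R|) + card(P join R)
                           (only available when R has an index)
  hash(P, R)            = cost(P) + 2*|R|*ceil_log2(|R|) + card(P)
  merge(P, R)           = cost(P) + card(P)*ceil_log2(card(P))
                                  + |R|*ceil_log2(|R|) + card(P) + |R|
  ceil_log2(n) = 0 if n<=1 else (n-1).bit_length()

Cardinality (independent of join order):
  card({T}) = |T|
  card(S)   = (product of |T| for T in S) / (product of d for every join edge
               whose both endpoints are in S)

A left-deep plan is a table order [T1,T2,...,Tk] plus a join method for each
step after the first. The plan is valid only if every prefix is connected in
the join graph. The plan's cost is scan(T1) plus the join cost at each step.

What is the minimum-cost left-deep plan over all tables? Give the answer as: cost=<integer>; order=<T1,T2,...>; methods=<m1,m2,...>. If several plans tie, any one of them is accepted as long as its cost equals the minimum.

cost=29480; order=B,C,D,A; methods=hash,merge,hash

Selinger DP (subsets sized 1..n):
  {C}: scan cost=40, card=40
  {B}: scan cost=80, card=80
  {D}: scan cost=500, card=500
  {A}: scan cost=200, card=200
  {BC}: card=80; try (C,hash)→640, (C,nl_idx)→640, (B,merge)→960, (C,merge)→1000, (B,hash)→1200, (B,nl)→3240 …(+1); best=640 via (C,hash)
  {BD}: card=20000; try (B,hash)→2120, (D,merge)→5720, (B,merge)→6140, (D,hash)→9160, (D,nl_idx)→20800, (D,nl)→40080 …(+1); best=2120 via (B,hash)
  {AD}: card=1000; try (D,nl_idx)→3000, (A,hash)→4200, (D,merge)→7000, (A,merge)→7300, (D,hash)→9400, (D,nl)→100200 …(+1); best=3000 via (D,nl_idx)
  {BCD}: card=20000; try (D,merge)→6280, (D,hash)→9720, (D,nl_idx)→21360, (C,hash)→22600, (D,nl)→40640, (C,nl_idx)→142120 …(+2); best=6280 via (D,merge)
  {ABD}: card=40000; try (B,hash)→5120, (B,merge)→14640, (A,hash)→25320, (B,nl)→83000, (A,merge)→323920, (A,nl)→4002120; best=5120 via (B,hash)
  {ABCD}: card=40000; try (A,hash)→29480, (C,hash)→45600, (C,nl_idx)→285120, (A,merge)→328080, (C,merge)→685400, (C,nl)→1605120 …(+1); best=29480 via (A,hash)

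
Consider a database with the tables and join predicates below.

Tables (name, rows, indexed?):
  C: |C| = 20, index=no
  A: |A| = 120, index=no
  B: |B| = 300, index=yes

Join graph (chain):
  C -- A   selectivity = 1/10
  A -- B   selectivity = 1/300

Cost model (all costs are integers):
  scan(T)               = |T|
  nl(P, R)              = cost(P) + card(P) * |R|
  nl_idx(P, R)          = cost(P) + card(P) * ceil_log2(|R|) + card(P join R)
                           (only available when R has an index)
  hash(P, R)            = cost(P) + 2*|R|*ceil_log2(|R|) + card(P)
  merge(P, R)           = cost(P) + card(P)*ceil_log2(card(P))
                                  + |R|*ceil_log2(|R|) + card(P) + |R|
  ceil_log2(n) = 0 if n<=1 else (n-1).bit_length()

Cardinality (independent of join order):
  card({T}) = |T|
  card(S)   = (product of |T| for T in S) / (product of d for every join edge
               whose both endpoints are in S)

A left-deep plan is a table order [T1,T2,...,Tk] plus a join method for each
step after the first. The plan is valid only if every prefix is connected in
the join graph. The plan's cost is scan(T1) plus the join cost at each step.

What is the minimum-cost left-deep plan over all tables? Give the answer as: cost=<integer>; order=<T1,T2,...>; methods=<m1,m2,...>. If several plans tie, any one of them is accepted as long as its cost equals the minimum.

Selinger DP (subsets sized 1..n):
  {C}: scan cost=20, card=20
  {A}: scan cost=120, card=120
  {B}: scan cost=300, card=300
  {AC}: card=240; try (C,hash)→440, (A,merge)→1100, (C,merge)→1200, (A,hash)→1720, (A,nl)→2420, (C,nl)→2520; best=440 via (C,hash)
  {AB}: card=120; try (B,nl_idx)→1320, (A,hash)→2280, (B,merge)→4080, (A,merge)→4260, (B,hash)→5640, (B,nl)→36120 …(+1); best=1320 via (B,nl_idx)
  {ABC}: card=240; try (C,hash)→1640, (C,merge)→2400, (B,nl_idx)→2840, (C,nl)→3720, (B,merge)→5600, (B,hash)→6080 …(+1); best=1640 via (C,hash)

cost=1640; order=A,B,C; methods=nl_idx,hash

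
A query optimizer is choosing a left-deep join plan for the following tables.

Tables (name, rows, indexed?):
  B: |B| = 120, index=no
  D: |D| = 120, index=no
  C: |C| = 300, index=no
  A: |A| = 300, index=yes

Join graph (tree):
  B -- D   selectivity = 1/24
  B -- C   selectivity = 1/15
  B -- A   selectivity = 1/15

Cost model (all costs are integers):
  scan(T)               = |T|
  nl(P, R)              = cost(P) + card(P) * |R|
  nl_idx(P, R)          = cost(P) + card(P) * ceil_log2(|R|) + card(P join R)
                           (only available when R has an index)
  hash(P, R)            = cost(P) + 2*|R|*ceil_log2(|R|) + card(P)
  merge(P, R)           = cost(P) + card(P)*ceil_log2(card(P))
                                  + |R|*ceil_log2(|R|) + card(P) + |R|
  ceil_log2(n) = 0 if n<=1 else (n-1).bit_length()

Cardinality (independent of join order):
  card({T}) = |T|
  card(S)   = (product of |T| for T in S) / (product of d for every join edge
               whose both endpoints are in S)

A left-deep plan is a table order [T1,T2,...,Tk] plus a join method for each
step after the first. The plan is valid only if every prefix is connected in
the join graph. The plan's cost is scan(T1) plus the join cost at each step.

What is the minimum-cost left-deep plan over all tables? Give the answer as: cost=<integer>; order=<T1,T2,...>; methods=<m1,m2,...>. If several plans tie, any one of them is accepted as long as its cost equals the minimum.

Selinger DP (subsets sized 1..n):
  {B}: scan cost=120, card=120
  {D}: scan cost=120, card=120
  {C}: scan cost=300, card=300
  {A}: scan cost=300, card=300
  {BD}: card=600; try (D,hash)→1920, (B,hash)→1920, (D,merge)→2040, (B,merge)→2040, (D,nl)→14520, (B,nl)→14520; best=1920 via (D,hash)
  {BC}: card=2400; try (B,hash)→2280, (C,merge)→4080, (B,merge)→4260, (C,hash)→5640, (C,nl)→36120, (B,nl)→36300; best=2280 via (B,hash)
  {AB}: card=2400; try (B,hash)→2280, (A,nl_idx)→3600, (A,merge)→4080, (B,merge)→4260, (A,hash)→5640, (A,nl)→36120 …(+1); best=2280 via (B,hash)
  {BCD}: card=12000; try (D,hash)→6360, (C,hash)→7920, (C,merge)→11520, (D,merge)→34440, (C,nl)→181920, (D,nl)→290280; best=6360 via (D,hash)
  {ABD}: card=12000; try (D,hash)→6360, (A,hash)→7920, (A,merge)→11520, (A,nl_idx)→19320, (D,merge)→34440, (A,nl)→181920 …(+1); best=6360 via (D,hash)
  {ABC}: card=48000; try (C,hash)→10080, (A,hash)→10080, (C,merge)→36480, (A,merge)→36480, (A,nl_idx)→71880, (C,nl)→722280 …(+1); best=10080 via (C,hash)
  {ABCD}: card=240000; try (C,hash)→23760, (A,hash)→23760, (D,hash)→59760, (C,merge)→189360, (A,merge)→189360, (A,nl_idx)→354360 …(+4); best=23760 via (C,hash)

cost=23760; order=A,B,D,C; methods=hash,hash,hash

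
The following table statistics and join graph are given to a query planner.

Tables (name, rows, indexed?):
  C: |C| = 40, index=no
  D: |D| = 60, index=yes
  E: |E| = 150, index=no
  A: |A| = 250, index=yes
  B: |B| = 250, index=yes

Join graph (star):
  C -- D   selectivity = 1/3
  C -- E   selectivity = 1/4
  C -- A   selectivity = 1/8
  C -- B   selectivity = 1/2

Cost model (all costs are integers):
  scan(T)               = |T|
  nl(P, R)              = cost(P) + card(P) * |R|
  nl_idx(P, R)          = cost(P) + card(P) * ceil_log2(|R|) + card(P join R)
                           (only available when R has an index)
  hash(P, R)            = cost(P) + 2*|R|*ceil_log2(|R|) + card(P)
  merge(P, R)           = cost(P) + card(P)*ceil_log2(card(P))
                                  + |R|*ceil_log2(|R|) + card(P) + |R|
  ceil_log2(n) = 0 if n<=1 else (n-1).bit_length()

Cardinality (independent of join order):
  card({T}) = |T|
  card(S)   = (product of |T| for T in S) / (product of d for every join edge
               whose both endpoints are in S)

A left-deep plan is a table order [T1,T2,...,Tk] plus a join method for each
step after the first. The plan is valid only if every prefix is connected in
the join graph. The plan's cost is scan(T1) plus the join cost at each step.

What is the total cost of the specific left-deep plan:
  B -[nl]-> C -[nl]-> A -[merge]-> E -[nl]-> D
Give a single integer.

355792850

step 1: scan B: cost=250, card=250
step 2: join C via nl
    card(P join C) = 250*40/(2) = 5000
    cost = 250 + 250*40 = 10250
step 3: join A via nl
    card(P join A) = 5000*250/(8) = 156250
    cost = 10250 + 5000*250 = 1260250
step 4: join E via merge
    card(P join E) = 156250*150/(4) = 5859375
    cost = 1260250 + 156250*18 + 150*8 + 156250 + 150 = 4230350
step 5: join D via nl
    card(P join D) = 5859375*60/(3) = 117187500
    cost = 4230350 + 5859375*60 = 355792850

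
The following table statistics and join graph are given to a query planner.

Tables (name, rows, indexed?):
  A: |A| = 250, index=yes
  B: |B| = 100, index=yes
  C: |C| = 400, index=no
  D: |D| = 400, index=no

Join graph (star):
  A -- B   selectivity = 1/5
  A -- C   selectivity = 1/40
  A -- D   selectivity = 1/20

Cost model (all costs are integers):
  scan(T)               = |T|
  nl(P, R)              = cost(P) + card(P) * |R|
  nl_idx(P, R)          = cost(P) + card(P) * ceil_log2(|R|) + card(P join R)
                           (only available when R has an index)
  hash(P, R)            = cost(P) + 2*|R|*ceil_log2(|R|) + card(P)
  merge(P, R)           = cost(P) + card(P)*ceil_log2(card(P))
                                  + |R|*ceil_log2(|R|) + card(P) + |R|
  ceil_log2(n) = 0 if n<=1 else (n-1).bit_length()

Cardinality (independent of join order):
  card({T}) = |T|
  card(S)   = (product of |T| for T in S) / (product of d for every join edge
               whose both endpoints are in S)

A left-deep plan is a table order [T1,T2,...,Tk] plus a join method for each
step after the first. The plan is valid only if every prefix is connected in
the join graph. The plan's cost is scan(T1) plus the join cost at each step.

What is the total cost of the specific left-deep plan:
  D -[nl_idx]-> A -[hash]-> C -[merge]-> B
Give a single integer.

871600

step 1: scan D: cost=400, card=400
step 2: join A via nl_idx
    card(P join A) = 400*250/(20) = 5000
    cost = 400 + 400*8 + 5000 = 8600
step 3: join C via hash
    card(P join C) = 5000*400/(40) = 50000
    cost = 8600 + 2*400*9 + 5000 = 20800
step 4: join B via merge
    card(P join B) = 50000*100/(5) = 1000000
    cost = 20800 + 50000*16 + 100*7 + 50000 + 100 = 871600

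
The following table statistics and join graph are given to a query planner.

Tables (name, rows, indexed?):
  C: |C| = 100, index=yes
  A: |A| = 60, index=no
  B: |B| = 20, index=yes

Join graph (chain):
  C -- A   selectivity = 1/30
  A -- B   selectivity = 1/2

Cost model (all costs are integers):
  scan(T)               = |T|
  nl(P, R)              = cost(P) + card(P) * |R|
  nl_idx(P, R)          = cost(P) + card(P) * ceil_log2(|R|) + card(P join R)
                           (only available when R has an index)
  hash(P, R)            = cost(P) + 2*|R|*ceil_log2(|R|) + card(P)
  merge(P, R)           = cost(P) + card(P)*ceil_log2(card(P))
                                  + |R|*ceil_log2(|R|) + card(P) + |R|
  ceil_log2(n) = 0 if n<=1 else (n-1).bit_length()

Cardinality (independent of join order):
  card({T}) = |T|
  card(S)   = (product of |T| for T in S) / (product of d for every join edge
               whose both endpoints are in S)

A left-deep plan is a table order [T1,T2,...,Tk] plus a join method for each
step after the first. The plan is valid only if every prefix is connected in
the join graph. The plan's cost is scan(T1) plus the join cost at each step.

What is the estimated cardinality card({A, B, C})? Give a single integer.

Tables in S: A(60), B(20), C(100)
Edges inside S: C-A(d=30), A-B(d=2)
numerator = 60 * 20 * 100 = 120000
denominator = 30 * 2 = 60
card(S) = 120000 / 60 = 2000

2000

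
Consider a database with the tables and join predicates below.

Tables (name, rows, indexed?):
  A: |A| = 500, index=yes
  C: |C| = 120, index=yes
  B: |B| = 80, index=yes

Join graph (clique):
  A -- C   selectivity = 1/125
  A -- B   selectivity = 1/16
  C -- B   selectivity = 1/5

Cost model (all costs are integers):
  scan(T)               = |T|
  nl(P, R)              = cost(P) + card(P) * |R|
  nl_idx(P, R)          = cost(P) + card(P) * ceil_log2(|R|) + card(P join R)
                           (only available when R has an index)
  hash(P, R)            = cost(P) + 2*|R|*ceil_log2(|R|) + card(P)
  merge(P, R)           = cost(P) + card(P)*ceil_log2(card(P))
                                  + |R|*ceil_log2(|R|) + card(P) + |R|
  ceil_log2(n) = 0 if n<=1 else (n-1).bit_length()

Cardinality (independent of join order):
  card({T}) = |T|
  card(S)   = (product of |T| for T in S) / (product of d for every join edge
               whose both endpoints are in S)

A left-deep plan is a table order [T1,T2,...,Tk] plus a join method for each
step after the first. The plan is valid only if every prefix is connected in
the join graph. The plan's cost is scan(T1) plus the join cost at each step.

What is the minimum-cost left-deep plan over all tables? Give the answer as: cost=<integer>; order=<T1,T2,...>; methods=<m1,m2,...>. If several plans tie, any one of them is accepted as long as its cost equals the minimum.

cost=3280; order=C,A,B; methods=nl_idx,hash

Selinger DP (subsets sized 1..n):
  {A}: scan cost=500, card=500
  {C}: scan cost=120, card=120
  {B}: scan cost=80, card=80
  {AC}: card=480; try (A,nl_idx)→1680, (C,hash)→2680, (C,nl_idx)→4480, (A,merge)→6080, (C,merge)→6460, (A,hash)→9240 …(+2); best=1680 via (A,nl_idx)
  {AB}: card=2500; try (B,hash)→2120, (A,nl_idx)→3300, (A,merge)→5720, (B,merge)→6140, (B,nl_idx)→6500, (A,hash)→9160 …(+2); best=2120 via (B,hash)
  {BC}: card=1920; try (B,hash)→1360, (C,merge)→1680, (B,merge)→1720, (C,hash)→1840, (C,nl_idx)→2560, (B,nl_idx)→2880 …(+2); best=1360 via (B,hash)
  {ABC}: card=480; try (B,hash)→3280, (B,nl_idx)→5520, (C,hash)→6300, (B,merge)→7120, (A,hash)→12280, (A,nl_idx)→19120 …(+6); best=3280 via (B,hash)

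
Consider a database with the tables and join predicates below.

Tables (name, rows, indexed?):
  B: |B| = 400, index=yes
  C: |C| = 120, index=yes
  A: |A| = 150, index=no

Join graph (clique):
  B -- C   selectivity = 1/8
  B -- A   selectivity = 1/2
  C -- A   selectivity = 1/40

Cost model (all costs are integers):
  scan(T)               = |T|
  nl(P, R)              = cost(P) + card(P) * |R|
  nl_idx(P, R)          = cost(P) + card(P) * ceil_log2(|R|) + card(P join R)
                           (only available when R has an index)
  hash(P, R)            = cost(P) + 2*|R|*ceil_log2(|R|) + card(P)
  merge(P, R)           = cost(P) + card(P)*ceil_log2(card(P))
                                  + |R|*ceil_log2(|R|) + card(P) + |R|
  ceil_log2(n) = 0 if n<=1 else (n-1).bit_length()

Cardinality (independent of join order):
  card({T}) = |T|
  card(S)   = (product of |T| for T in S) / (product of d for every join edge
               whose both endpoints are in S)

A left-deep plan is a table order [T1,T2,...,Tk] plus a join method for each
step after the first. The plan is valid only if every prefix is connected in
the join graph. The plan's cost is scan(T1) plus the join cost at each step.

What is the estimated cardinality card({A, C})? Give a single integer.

450

Tables in S: A(150), C(120)
Edges inside S: C-A(d=40)
numerator = 150 * 120 = 18000
denominator = 40 = 40
card(S) = 18000 / 40 = 450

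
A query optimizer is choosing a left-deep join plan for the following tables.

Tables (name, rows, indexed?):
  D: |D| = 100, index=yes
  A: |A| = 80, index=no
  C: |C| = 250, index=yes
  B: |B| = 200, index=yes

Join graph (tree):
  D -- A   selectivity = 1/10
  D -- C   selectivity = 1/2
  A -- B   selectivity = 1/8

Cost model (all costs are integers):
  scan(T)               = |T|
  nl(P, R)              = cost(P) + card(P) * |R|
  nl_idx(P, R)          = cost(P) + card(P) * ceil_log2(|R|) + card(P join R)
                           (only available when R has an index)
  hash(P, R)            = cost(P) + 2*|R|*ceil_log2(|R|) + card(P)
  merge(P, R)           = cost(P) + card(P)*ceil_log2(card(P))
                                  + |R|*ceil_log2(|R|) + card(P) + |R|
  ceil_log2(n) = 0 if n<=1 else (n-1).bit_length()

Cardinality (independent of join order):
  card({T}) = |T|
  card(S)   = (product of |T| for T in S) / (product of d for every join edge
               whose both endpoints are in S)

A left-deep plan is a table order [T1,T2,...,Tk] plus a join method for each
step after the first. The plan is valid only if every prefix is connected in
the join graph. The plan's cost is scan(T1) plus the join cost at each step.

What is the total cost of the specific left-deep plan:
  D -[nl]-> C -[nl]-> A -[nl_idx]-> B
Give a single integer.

step 1: scan D: cost=100, card=100
step 2: join C via nl
    card(P join C) = 100*250/(2) = 12500
    cost = 100 + 100*250 = 25100
step 3: join A via nl
    card(P join A) = 12500*80/(10) = 100000
    cost = 25100 + 12500*80 = 1025100
step 4: join B via nl_idx
    card(P join B) = 100000*200/(8) = 2500000
    cost = 1025100 + 100000*8 + 2500000 = 4325100

4325100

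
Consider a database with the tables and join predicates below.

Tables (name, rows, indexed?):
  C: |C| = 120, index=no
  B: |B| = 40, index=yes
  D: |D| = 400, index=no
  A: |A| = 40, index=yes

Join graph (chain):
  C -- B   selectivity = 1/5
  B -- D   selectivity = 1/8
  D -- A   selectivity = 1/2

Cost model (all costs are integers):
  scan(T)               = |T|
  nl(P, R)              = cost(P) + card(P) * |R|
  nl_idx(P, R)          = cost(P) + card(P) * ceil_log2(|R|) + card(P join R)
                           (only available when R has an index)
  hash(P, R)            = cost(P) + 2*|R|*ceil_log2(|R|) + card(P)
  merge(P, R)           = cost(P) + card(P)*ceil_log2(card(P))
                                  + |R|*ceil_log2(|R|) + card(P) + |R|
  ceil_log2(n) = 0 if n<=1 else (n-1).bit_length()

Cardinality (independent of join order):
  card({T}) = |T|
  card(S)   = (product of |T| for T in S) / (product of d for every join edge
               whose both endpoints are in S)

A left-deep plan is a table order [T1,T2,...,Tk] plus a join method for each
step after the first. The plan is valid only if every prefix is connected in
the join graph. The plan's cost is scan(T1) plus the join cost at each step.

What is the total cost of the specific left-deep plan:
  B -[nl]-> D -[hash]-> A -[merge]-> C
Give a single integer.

699480

step 1: scan B: cost=40, card=40
step 2: join D via nl
    card(P join D) = 40*400/(8) = 2000
    cost = 40 + 40*400 = 16040
step 3: join A via hash
    card(P join A) = 2000*40/(2) = 40000
    cost = 16040 + 2*40*6 + 2000 = 18520
step 4: join C via merge
    card(P join C) = 40000*120/(5) = 960000
    cost = 18520 + 40000*16 + 120*7 + 40000 + 120 = 699480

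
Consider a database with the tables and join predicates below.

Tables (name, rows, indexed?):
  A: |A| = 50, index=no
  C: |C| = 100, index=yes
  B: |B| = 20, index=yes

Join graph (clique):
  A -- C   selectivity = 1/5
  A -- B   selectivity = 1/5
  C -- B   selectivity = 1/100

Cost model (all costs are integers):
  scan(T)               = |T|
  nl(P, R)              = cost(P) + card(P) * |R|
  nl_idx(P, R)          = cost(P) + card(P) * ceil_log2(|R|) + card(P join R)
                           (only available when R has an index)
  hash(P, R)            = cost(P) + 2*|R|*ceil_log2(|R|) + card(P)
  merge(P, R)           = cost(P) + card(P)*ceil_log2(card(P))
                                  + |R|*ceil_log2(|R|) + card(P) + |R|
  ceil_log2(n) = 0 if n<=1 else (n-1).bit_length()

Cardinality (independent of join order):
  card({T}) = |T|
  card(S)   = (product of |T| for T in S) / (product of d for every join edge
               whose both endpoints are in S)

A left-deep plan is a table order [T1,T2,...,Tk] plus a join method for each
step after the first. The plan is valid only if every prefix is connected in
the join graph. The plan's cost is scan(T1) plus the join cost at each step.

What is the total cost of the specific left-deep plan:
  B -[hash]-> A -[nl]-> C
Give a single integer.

step 1: scan B: cost=20, card=20
step 2: join A via hash
    card(P join A) = 20*50/(5) = 200
    cost = 20 + 2*50*6 + 20 = 640
step 3: join C via nl
    card(P join C) = 200*100/(5*100) = 40
    cost = 640 + 200*100 = 20640

20640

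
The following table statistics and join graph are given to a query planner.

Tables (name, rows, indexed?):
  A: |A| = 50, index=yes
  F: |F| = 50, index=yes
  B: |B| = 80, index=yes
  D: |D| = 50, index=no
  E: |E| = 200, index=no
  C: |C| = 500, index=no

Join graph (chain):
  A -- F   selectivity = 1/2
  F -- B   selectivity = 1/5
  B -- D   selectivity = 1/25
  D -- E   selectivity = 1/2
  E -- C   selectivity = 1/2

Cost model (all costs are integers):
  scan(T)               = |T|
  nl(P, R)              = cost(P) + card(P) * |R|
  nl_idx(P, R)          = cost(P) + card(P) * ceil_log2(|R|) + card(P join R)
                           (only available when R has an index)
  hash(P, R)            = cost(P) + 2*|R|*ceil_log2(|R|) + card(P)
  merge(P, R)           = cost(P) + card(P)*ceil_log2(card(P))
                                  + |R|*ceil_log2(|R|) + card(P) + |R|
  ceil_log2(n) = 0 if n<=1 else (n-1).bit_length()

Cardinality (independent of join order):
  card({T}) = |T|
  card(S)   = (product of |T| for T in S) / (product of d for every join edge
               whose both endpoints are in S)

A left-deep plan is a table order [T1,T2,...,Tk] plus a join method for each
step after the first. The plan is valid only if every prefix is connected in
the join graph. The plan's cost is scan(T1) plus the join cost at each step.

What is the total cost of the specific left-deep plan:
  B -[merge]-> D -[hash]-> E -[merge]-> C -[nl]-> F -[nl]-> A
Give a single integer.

step 1: scan B: cost=80, card=80
step 2: join D via merge
    card(P join D) = 80*50/(25) = 160
    cost = 80 + 80*7 + 50*6 + 80 + 50 = 1070
step 3: join E via hash
    card(P join E) = 160*200/(2) = 16000
    cost = 1070 + 2*200*8 + 160 = 4430
step 4: join C via merge
    card(P join C) = 16000*500/(2) = 4000000
    cost = 4430 + 16000*14 + 500*9 + 16000 + 500 = 249430
step 5: join F via nl
    card(P join F) = 4000000*50/(5) = 40000000
    cost = 249430 + 4000000*50 = 200249430
step 6: join A via nl
    card(P join A) = 40000000*50/(2) = 1000000000
    cost = 200249430 + 40000000*50 = 2200249430

2200249430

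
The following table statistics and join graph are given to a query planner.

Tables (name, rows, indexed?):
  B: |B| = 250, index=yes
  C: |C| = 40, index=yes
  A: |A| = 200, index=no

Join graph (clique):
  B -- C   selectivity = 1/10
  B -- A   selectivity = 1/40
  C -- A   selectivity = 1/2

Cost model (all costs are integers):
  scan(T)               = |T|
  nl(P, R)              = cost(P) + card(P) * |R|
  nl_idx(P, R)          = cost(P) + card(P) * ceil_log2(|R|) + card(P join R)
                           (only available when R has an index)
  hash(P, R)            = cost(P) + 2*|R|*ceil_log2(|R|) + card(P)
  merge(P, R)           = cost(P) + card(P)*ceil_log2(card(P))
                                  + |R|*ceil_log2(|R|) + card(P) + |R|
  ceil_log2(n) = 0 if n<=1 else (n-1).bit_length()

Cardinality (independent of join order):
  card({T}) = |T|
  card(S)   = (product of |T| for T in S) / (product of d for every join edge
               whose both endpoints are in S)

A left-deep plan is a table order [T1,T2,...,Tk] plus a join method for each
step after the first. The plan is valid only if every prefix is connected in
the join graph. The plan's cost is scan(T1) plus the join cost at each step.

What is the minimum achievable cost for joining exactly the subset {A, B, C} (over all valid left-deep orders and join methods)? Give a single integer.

Selinger DP over subsets of {A,B,C}:
  {B}: scan cost=250, card=250
  {C}: scan cost=40, card=40
  {A}: scan cost=200, card=200
  {BC}: card=1000; try (C,hash)→980, (B,nl_idx)→1360, (B,merge)→2570, (C,nl_idx)→2750, (C,merge)→2780, (B,hash)→4080 …(+2); best=980 via (C,hash)
  {AB}: card=1250; try (B,nl_idx)→3050, (A,hash)→3700, (B,merge)→4250, (A,merge)→4300, (B,hash)→4400, (B,nl)→50200 …(+1); best=3050 via (B,nl_idx)
  {AC}: card=4000; try (C,hash)→880, (A,merge)→2120, (C,merge)→2280, (A,hash)→3280, (C,nl_idx)→5400, (A,nl)→8040 …(+1); best=880 via (C,hash)
  {ABC}: card=2500; try (C,hash)→4780, (A,hash)→5180, (B,hash)→8880, (C,nl_idx)→13050, (A,merge)→13780, (C,merge)→18330 …(+5); best=4780 via (C,hash)

4780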